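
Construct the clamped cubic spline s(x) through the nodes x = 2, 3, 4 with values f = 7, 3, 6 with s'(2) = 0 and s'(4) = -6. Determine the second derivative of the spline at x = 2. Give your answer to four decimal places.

With M_i denoting the second derivative at x_i, h_i = 1, 1, and Δ_i = (y_(i+1) − y_i)/h_i = -4, 3:
  1·M_0 + 4·M_1 + 1·M_2 = 6(Δ_1 - Δ_0) = 42
Clamped end conditions give two more equations: 2h_0·M_0 + h_0·M_1 = 6(Δ_0 - s'(2)) = -24 and h_1·M_1 + 2h_1·M_2 = 6(s'(4) - Δ_1) = -54.
Forward elimination and back-substitution give M_0 = -51/2, M_1 = 27, M_2 = -81/2.

-25.5000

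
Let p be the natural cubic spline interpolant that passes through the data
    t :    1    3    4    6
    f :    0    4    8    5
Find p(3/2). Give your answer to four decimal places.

0.5313

Let M_i = p''(x_i). Step sizes h_i = 2, 1, 2; slopes of the chords Δ_i = (y_(i+1) - y_i)/h_i = 2, 4, -3/2.
  2·M_0 + 6·M_1 + 1·M_2 = 6(Δ_1 - Δ_0) = 12
  1·M_1 + 6·M_2 + 2·M_3 = 6(Δ_2 - Δ_1) = -33
Natural end conditions: M_0 = M_3 = 0.
Solving the tridiagonal system: M_0 = 0, M_1 = 3, M_2 = -6, M_3 = 0.
On [1, 3], p(t) = 0 + 1·(t - 1) + 0·(t - 1)² + 1/4·(t - 1)³.
With (t - 1) = 1/2: p(3/2) = 17/32.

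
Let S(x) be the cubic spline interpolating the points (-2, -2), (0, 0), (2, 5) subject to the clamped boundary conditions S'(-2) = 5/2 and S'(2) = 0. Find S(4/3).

Put m_i = S'' at the i-th knot. Here h = (2, 2) and Δ = (1, 5/2), so the interior equations h_(i-1)·m_(i-1) + 2(h_(i-1)+h_i)·m_i + h_i·m_(i+1) = 6(Δ_i − Δ_(i-1)) read
  2·m_0 + 8·m_1 + 2·m_2 = 6(Δ_1 - Δ_0) = 9
Clamped end conditions give two more equations: 2h_0·m_0 + h_0·m_1 = 6(Δ_0 - S'(-2)) = -9 and h_1·m_1 + 2h_1·m_2 = 6(S'(2) - Δ_1) = -15.
Forward elimination and back-substitution give m_0 = -4, m_1 = 7/2, m_2 = -11/2.
On [0, 2], S(x) = 0 + 2·x + 7/4·x² - 3/4·x³.
With x = 4/3: S(4/3) = 4.

4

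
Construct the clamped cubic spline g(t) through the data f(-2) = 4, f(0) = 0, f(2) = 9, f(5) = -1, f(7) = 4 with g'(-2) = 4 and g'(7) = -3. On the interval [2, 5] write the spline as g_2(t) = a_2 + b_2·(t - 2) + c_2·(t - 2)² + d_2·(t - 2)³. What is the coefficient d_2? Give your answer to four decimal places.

Write M_i for g''(x_i). With h_i = 2, 2, 3, 2 and divided differences Δ_i = -2, 9/2, -10/3, 5/2, the continuity of g' gives the tridiagonal system
  2·M_0 + 8·M_1 + 2·M_2 = 6(Δ_1 - Δ_0) = 39
  2·M_1 + 10·M_2 + 3·M_3 = 6(Δ_2 - Δ_1) = -47
  3·M_2 + 10·M_3 + 2·M_4 = 6(Δ_3 - Δ_2) = 35
Clamped end conditions give two more equations: 2h_0·M_0 + h_0·M_1 = 6(Δ_0 - g'(-2)) = -36 and h_3·M_3 + 2h_3·M_4 = 6(g'(7) - Δ_3) = -33.
Hence M_0 = -2555/177, M_1 = 1924/177, M_2 = -3379/354, M_3 = 1576/177, M_4 = -8993/708.
On [2, 5], with g_2(t) = a_2 + b_2·(t - 2) + c_2·(t - 2)² + d_2·(t - 2)³: c_2 = M_2/2 = -3379/708, d_2 = (M_3 - M_2)/(6h_2) = 2177/2124, b_2 = Δ_2 - h_2(2M_2 + M_3)/6 = 623/354.

1.0250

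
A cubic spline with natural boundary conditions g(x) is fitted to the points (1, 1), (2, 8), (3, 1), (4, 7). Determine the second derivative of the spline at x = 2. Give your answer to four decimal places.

Put m_i = g'' at the i-th knot. Here h = (1, 1, 1) and Δ = (7, -7, 6), so the interior equations h_(i-1)·m_(i-1) + 2(h_(i-1)+h_i)·m_i + h_i·m_(i+1) = 6(Δ_i − Δ_(i-1)) read
  1·m_0 + 4·m_1 + 1·m_2 = 6(Δ_1 - Δ_0) = -84
  1·m_1 + 4·m_2 + 1·m_3 = 6(Δ_2 - Δ_1) = 78
Natural end conditions: m_0 = m_3 = 0.
Hence m_0 = 0, m_1 = -138/5, m_2 = 132/5, m_3 = 0.

-27.6000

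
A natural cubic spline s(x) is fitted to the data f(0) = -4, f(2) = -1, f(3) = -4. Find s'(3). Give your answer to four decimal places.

-3.7500

Write M_i for s''(x_i). With h_i = 2, 1 and divided differences Δ_i = 3/2, -3, the continuity of s' gives the tridiagonal system
  2·M_0 + 6·M_1 + 1·M_2 = 6(Δ_1 - Δ_0) = -27
Natural end conditions: M_0 = M_2 = 0.
Forward elimination and back-substitution give M_0 = 0, M_1 = -9/2, M_2 = 0.
On [2, 3], s'(x) = b_1 + 2c_1·(x - 2) + 3d_1·(x - 2)² with b_1 = Δ_1 - h_1(2M_1 + M_2)/6 = -3/2, c_1 = M_1/2 = -9/4, d_1 = (M_2 - M_1)/(6h_1) = 3/4. So s'(3) = -15/4.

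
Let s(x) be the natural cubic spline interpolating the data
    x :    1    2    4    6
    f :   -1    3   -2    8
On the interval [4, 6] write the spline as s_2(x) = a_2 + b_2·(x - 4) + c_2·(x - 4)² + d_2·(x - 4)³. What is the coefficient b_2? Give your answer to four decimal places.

-0.2727

With M_i denoting the second derivative at x_i, h_i = 1, 2, 2, and Δ_i = (y_(i+1) − y_i)/h_i = 4, -5/2, 5:
  1·M_0 + 6·M_1 + 2·M_2 = 6(Δ_1 - Δ_0) = -39
  2·M_1 + 8·M_2 + 2·M_3 = 6(Δ_2 - Δ_1) = 45
Natural end conditions: M_0 = M_3 = 0.
Solving: M_0 = 0, M_1 = -201/22, M_2 = 87/11, M_3 = 0.
On [4, 6], with s_2(x) = a_2 + b_2·(x - 4) + c_2·(x - 4)² + d_2·(x - 4)³: c_2 = M_2/2 = 87/22, d_2 = (M_3 - M_2)/(6h_2) = -29/44, b_2 = Δ_2 - h_2(2M_2 + M_3)/6 = -3/11.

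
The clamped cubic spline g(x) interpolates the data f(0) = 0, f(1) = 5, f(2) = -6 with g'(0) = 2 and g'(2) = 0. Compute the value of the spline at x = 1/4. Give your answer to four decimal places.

1.2969

Write M_i for g''(x_i). With h_i = 1, 1 and divided differences Δ_i = 5, -11, the continuity of g' gives the tridiagonal system
  1·M_0 + 4·M_1 + 1·M_2 = 6(Δ_1 - Δ_0) = -96
Clamped end conditions give two more equations: 2h_0·M_0 + h_0·M_1 = 6(Δ_0 - g'(0)) = 18 and h_1·M_1 + 2h_1·M_2 = 6(g'(2) - Δ_1) = 66.
Forward elimination and back-substitution give M_0 = 32, M_1 = -46, M_2 = 56.
On [0, 1], g(x) = 0 + 2·x + 16·x² - 13·x³.
With x = 1/4: g(1/4) = 83/64.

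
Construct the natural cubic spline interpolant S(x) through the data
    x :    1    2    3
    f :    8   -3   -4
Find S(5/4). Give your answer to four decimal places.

Write M_i for S''(x_i). With h_i = 1, 1 and divided differences Δ_i = -11, -1, the continuity of S' gives the tridiagonal system
  1·M_0 + 4·M_1 + 1·M_2 = 6(Δ_1 - Δ_0) = 60
Natural end conditions: M_0 = M_2 = 0.
Solving the tridiagonal system: M_0 = 0, M_1 = 15, M_2 = 0.
On [1, 2], S(x) = 8 - 27/2·(x - 1) + 0·(x - 1)² + 5/2·(x - 1)³.
With (x - 1) = 1/4: S(5/4) = 597/128.

4.6641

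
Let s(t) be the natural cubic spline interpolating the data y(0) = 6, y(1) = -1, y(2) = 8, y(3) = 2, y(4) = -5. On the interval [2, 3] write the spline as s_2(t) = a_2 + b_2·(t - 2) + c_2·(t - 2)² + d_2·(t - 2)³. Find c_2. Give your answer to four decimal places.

-16.0714

With m_i denoting the second derivative at x_i, h_i = 1, 1, 1, 1, and Δ_i = (y_(i+1) − y_i)/h_i = -7, 9, -6, -7:
  1·m_0 + 4·m_1 + 1·m_2 = 6(Δ_1 - Δ_0) = 96
  1·m_1 + 4·m_2 + 1·m_3 = 6(Δ_2 - Δ_1) = -90
  1·m_2 + 4·m_3 + 1·m_4 = 6(Δ_3 - Δ_2) = -6
Natural end conditions: m_0 = m_4 = 0.
Solving the tridiagonal system: m_0 = 0, m_1 = 897/28, m_2 = -225/7, m_3 = 183/28, m_4 = 0.
On [2, 3], with s_2(t) = a_2 + b_2·(t - 2) + c_2·(t - 2)² + d_2·(t - 2)³: c_2 = m_2/2 = -225/14, d_2 = (m_3 - m_2)/(6h_2) = 361/56, b_2 = Δ_2 - h_2(2m_2 + m_3)/6 = 29/8.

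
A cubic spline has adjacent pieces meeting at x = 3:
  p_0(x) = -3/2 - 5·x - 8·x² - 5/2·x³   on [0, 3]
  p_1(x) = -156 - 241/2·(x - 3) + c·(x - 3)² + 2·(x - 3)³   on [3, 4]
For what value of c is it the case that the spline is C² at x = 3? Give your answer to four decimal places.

-30.5000

p_0''(x) = -16 - 15·x, so p_0''(3) = -61. On the right, p_1''(3) = 2c, so c = -61/2.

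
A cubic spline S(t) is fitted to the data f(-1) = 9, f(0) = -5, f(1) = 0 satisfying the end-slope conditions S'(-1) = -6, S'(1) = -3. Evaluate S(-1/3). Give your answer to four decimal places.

Put m_i = S'' at the i-th knot. Here h = (1, 1) and Δ = (-14, 5), so the interior equations h_(i-1)·m_(i-1) + 2(h_(i-1)+h_i)·m_i + h_i·m_(i+1) = 6(Δ_i − Δ_(i-1)) read
  1·m_0 + 4·m_1 + 1·m_2 = 6(Δ_1 - Δ_0) = 114
Clamped end conditions give two more equations: 2h_0·m_0 + h_0·m_1 = 6(Δ_0 - S'(-1)) = -48 and h_1·m_1 + 2h_1·m_2 = 6(S'(1) - Δ_1) = -48.
Solving the tridiagonal system: m_0 = -51, m_1 = 54, m_2 = -51.
On [-1, 0], S(t) = 9 - 6·(t + 1) - 51/2·(t + 1)² + 35/2·(t + 1)³.
With (t + 1) = 2/3: S(-1/3) = -31/27.

-1.1481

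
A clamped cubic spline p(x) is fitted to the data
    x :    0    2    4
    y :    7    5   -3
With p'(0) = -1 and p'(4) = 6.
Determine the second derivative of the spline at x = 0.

With M_i denoting the second derivative at x_i, h_i = 2, 2, and Δ_i = (y_(i+1) − y_i)/h_i = -1, -4:
  2·M_0 + 8·M_1 + 2·M_2 = 6(Δ_1 - Δ_0) = -18
Clamped end conditions give two more equations: 2h_0·M_0 + h_0·M_1 = 6(Δ_0 - p'(0)) = 0 and h_1·M_1 + 2h_1·M_2 = 6(p'(4) - Δ_1) = 60.
Solving: M_0 = 4, M_1 = -8, M_2 = 19.

4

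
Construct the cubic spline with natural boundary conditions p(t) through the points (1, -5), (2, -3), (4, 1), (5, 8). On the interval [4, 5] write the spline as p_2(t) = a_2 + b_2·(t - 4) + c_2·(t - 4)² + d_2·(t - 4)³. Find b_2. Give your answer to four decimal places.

Write M_i for p''(x_i). With h_i = 1, 2, 1 and divided differences Δ_i = 2, 2, 7, the continuity of p' gives the tridiagonal system
  1·M_0 + 6·M_1 + 2·M_2 = 6(Δ_1 - Δ_0) = 0
  2·M_1 + 6·M_2 + 1·M_3 = 6(Δ_2 - Δ_1) = 30
Natural end conditions: M_0 = M_3 = 0.
Solving the tridiagonal system: M_0 = 0, M_1 = -15/8, M_2 = 45/8, M_3 = 0.
On [4, 5], with p_2(t) = a_2 + b_2·(t - 4) + c_2·(t - 4)² + d_2·(t - 4)³: c_2 = M_2/2 = 45/16, d_2 = (M_3 - M_2)/(6h_2) = -15/16, b_2 = Δ_2 - h_2(2M_2 + M_3)/6 = 41/8.

5.1250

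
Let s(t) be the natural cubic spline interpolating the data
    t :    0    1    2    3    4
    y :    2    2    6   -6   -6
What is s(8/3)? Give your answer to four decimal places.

With M_i denoting the second derivative at x_i, h_i = 1, 1, 1, 1, and Δ_i = (y_(i+1) − y_i)/h_i = 0, 4, -12, 0:
  1·M_0 + 4·M_1 + 1·M_2 = 6(Δ_1 - Δ_0) = 24
  1·M_1 + 4·M_2 + 1·M_3 = 6(Δ_2 - Δ_1) = -96
  1·M_2 + 4·M_3 + 1·M_4 = 6(Δ_3 - Δ_2) = 72
Natural end conditions: M_0 = M_4 = 0.
Hence M_0 = 0, M_1 = 102/7, M_2 = -240/7, M_3 = 186/7, M_4 = 0.
On [2, 3], s(t) = 6 - 5·(t - 2) - 120/7·(t - 2)² + 71/7·(t - 2)³.
With (t - 2) = 2/3: s(8/3) = -368/189.

-1.9471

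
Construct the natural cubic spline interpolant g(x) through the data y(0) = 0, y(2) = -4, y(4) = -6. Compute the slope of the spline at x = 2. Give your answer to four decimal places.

-1.5000

Write σ_i for g''(x_i). With h_i = 2, 2 and divided differences Δ_i = -2, -1, the continuity of g' gives the tridiagonal system
  2·σ_0 + 8·σ_1 + 2·σ_2 = 6(Δ_1 - Δ_0) = 6
Natural end conditions: σ_0 = σ_2 = 0.
Solving the tridiagonal system: σ_0 = 0, σ_1 = 3/4, σ_2 = 0.
On [2, 4], g'(x) = b_1 + 2c_1·(x - 2) + 3d_1·(x - 2)² with b_1 = Δ_1 - h_1(2σ_1 + σ_2)/6 = -3/2, c_1 = σ_1/2 = 3/8, d_1 = (σ_2 - σ_1)/(6h_1) = -1/16. So g'(2) = -3/2.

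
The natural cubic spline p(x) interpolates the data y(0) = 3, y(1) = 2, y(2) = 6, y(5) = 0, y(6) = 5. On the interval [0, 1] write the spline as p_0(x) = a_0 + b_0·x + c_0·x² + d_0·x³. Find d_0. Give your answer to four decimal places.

1.6226

Write M_i for p''(x_i). With h_i = 1, 1, 3, 1 and divided differences Δ_i = -1, 4, -2, 5, the continuity of p' gives the tridiagonal system
  1·M_0 + 4·M_1 + 1·M_2 = 6(Δ_1 - Δ_0) = 30
  1·M_1 + 8·M_2 + 3·M_3 = 6(Δ_2 - Δ_1) = -36
  3·M_2 + 8·M_3 + 1·M_4 = 6(Δ_3 - Δ_2) = 42
Natural end conditions: M_0 = M_4 = 0.
Forward elimination and back-substitution give M_0 = 0, M_1 = 516/53, M_2 = -474/53, M_3 = 456/53, M_4 = 0.
On [0, 1], with p_0(x) = a_0 + b_0·x + c_0·x² + d_0·x³: c_0 = M_0/2 = 0, d_0 = (M_1 - M_0)/(6h_0) = 86/53, b_0 = Δ_0 - h_0(2M_0 + M_1)/6 = -139/53.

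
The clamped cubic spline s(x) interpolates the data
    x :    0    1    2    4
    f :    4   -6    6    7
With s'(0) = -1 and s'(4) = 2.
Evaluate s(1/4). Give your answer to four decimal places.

Put σ_i = s'' at the i-th knot. Here h = (1, 1, 2) and Δ = (-10, 12, 1/2), so the interior equations h_(i-1)·σ_(i-1) + 2(h_(i-1)+h_i)·σ_i + h_i·σ_(i+1) = 6(Δ_i − Δ_(i-1)) read
  1·σ_0 + 4·σ_1 + 1·σ_2 = 6(Δ_1 - Δ_0) = 132
  1·σ_1 + 6·σ_2 + 2·σ_3 = 6(Δ_2 - Δ_1) = -69
Clamped end conditions give two more equations: 2h_0·σ_0 + h_0·σ_1 = 6(Δ_0 - s'(0)) = -54 and h_2·σ_2 + 2h_2·σ_3 = 6(s'(4) - Δ_2) = 9.
Forward elimination and back-substitution give σ_0 = -1173/22, σ_1 = 579/11, σ_2 = -555/22, σ_3 = 327/22.
On [0, 1], s(x) = 4 - 1·x - 1173/44·x² + 777/44·x³.
With x = 1/4: s(1/4) = 6645/2816.

2.3597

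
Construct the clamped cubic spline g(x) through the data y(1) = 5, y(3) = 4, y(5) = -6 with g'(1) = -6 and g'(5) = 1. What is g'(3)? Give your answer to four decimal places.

-2.8750

Let m_i = g''(x_i). Step sizes h_i = 2, 2; slopes of the chords Δ_i = (y_(i+1) - y_i)/h_i = -1/2, -5.
  2·m_0 + 8·m_1 + 2·m_2 = 6(Δ_1 - Δ_0) = -27
Clamped end conditions give two more equations: 2h_0·m_0 + h_0·m_1 = 6(Δ_0 - g'(1)) = 33 and h_1·m_1 + 2h_1·m_2 = 6(g'(5) - Δ_1) = 36.
Solving: m_0 = 107/8, m_1 = -41/4, m_2 = 113/8.
On [3, 5], g'(x) = b_1 + 2c_1·(x - 3) + 3d_1·(x - 3)² with b_1 = Δ_1 - h_1(2m_1 + m_2)/6 = -23/8, c_1 = m_1/2 = -41/8, d_1 = (m_2 - m_1)/(6h_1) = 65/32. So g'(3) = -23/8.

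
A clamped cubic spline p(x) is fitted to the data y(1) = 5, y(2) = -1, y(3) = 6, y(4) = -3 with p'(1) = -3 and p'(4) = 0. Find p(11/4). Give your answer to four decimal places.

With M_i denoting the second derivative at x_i, h_i = 1, 1, 1, and Δ_i = (y_(i+1) − y_i)/h_i = -6, 7, -9:
  1·M_0 + 4·M_1 + 1·M_2 = 6(Δ_1 - Δ_0) = 78
  1·M_1 + 4·M_2 + 1·M_3 = 6(Δ_2 - Δ_1) = -96
Clamped end conditions give two more equations: 2h_0·M_0 + h_0·M_1 = 6(Δ_0 - p'(1)) = -18 and h_2·M_2 + 2h_2·M_3 = 6(p'(4) - Δ_2) = 54.
Solving: M_0 = -28, M_1 = 38, M_2 = -46, M_3 = 50.
On [2, 3], p(x) = -1 + 2·(x - 2) + 19·(x - 2)² - 14·(x - 2)³.
With (x - 2) = 3/4: p(11/4) = 169/32.

5.2813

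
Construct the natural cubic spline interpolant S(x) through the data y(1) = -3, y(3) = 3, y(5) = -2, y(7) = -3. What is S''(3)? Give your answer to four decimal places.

-4.8000

With m_i denoting the second derivative at x_i, h_i = 2, 2, 2, and Δ_i = (y_(i+1) − y_i)/h_i = 3, -5/2, -1/2:
  2·m_0 + 8·m_1 + 2·m_2 = 6(Δ_1 - Δ_0) = -33
  2·m_1 + 8·m_2 + 2·m_3 = 6(Δ_2 - Δ_1) = 12
Natural end conditions: m_0 = m_3 = 0.
Solving the tridiagonal system: m_0 = 0, m_1 = -24/5, m_2 = 27/10, m_3 = 0.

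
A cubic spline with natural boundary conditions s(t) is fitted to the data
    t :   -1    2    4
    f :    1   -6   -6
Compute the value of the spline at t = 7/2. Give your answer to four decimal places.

Put M_i = s'' at the i-th knot. Here h = (3, 2) and Δ = (-7/3, 0), so the interior equations h_(i-1)·M_(i-1) + 2(h_(i-1)+h_i)·M_i + h_i·M_(i+1) = 6(Δ_i − Δ_(i-1)) read
  3·M_0 + 10·M_1 + 2·M_2 = 6(Δ_1 - Δ_0) = 14
Natural end conditions: M_0 = M_2 = 0.
Solving: M_0 = 0, M_1 = 7/5, M_2 = 0.
On [2, 4], s(t) = -6 - 14/15·(t - 2) + 7/10·(t - 2)² - 7/60·(t - 2)³.
With (t - 2) = 3/2: s(7/2) = -199/32.

-6.2188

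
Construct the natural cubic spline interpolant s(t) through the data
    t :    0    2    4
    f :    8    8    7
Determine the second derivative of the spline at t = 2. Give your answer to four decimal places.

Put σ_i = s'' at the i-th knot. Here h = (2, 2) and Δ = (0, -1/2), so the interior equations h_(i-1)·σ_(i-1) + 2(h_(i-1)+h_i)·σ_i + h_i·σ_(i+1) = 6(Δ_i − Δ_(i-1)) read
  2·σ_0 + 8·σ_1 + 2·σ_2 = 6(Δ_1 - Δ_0) = -3
Natural end conditions: σ_0 = σ_2 = 0.
Solving: σ_0 = 0, σ_1 = -3/8, σ_2 = 0.

-0.3750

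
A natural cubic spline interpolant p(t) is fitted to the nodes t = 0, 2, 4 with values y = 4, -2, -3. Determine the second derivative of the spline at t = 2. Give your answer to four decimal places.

1.8750

Put m_i = p'' at the i-th knot. Here h = (2, 2) and Δ = (-3, -1/2), so the interior equations h_(i-1)·m_(i-1) + 2(h_(i-1)+h_i)·m_i + h_i·m_(i+1) = 6(Δ_i − Δ_(i-1)) read
  2·m_0 + 8·m_1 + 2·m_2 = 6(Δ_1 - Δ_0) = 15
Natural end conditions: m_0 = m_2 = 0.
Hence m_0 = 0, m_1 = 15/8, m_2 = 0.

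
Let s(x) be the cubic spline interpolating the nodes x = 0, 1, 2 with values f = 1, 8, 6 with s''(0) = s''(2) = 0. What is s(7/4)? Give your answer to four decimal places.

7.0273

Let M_i = s''(x_i). Step sizes h_i = 1, 1; slopes of the chords Δ_i = (y_(i+1) - y_i)/h_i = 7, -2.
  1·M_0 + 4·M_1 + 1·M_2 = 6(Δ_1 - Δ_0) = -54
Natural end conditions: M_0 = M_2 = 0.
Hence M_0 = 0, M_1 = -27/2, M_2 = 0.
On [1, 2], s(x) = 8 + 5/2·(x - 1) - 27/4·(x - 1)² + 9/4·(x - 1)³.
With (x - 1) = 3/4: s(7/4) = 1799/256.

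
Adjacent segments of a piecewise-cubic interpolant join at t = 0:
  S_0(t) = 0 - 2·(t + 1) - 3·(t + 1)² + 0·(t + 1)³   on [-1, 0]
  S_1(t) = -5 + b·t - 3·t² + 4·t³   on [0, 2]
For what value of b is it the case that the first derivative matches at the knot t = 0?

-8

S_0'(t) = -2 - 6·(t + 1) + 0·(t + 1)², so S_0'(0) = -8. On the right, S_1'(0) = b, so b = -8.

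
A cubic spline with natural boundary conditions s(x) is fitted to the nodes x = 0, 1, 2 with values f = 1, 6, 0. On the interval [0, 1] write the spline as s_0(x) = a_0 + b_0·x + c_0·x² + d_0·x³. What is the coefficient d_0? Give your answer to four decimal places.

Write σ_i for s''(x_i). With h_i = 1, 1 and divided differences Δ_i = 5, -6, the continuity of s' gives the tridiagonal system
  1·σ_0 + 4·σ_1 + 1·σ_2 = 6(Δ_1 - Δ_0) = -66
Natural end conditions: σ_0 = σ_2 = 0.
Solving: σ_0 = 0, σ_1 = -33/2, σ_2 = 0.
On [0, 1], with s_0(x) = a_0 + b_0·x + c_0·x² + d_0·x³: c_0 = σ_0/2 = 0, d_0 = (σ_1 - σ_0)/(6h_0) = -11/4, b_0 = Δ_0 - h_0(2σ_0 + σ_1)/6 = 31/4.

-2.7500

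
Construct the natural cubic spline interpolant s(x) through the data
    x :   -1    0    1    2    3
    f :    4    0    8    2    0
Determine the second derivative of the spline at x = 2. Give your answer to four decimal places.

With M_i denoting the second derivative at x_i, h_i = 1, 1, 1, 1, and Δ_i = (y_(i+1) − y_i)/h_i = -4, 8, -6, -2:
  1·M_0 + 4·M_1 + 1·M_2 = 6(Δ_1 - Δ_0) = 72
  1·M_1 + 4·M_2 + 1·M_3 = 6(Δ_2 - Δ_1) = -84
  1·M_2 + 4·M_3 + 1·M_4 = 6(Δ_3 - Δ_2) = 24
Natural end conditions: M_0 = M_4 = 0.
Solving the tridiagonal system: M_0 = 0, M_1 = 180/7, M_2 = -216/7, M_3 = 96/7, M_4 = 0.

13.7143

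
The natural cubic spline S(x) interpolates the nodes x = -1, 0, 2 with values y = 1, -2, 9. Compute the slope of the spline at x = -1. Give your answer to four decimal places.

-4.4167

Write σ_i for S''(x_i). With h_i = 1, 2 and divided differences Δ_i = -3, 11/2, the continuity of S' gives the tridiagonal system
  1·σ_0 + 6·σ_1 + 2·σ_2 = 6(Δ_1 - Δ_0) = 51
Natural end conditions: σ_0 = σ_2 = 0.
Solving: σ_0 = 0, σ_1 = 17/2, σ_2 = 0.
On [-1, 0], S'(x) = b_0 + 2c_0·(x + 1) + 3d_0·(x + 1)² with b_0 = Δ_0 - h_0(2σ_0 + σ_1)/6 = -53/12, c_0 = σ_0/2 = 0, d_0 = (σ_1 - σ_0)/(6h_0) = 17/12. So S'(-1) = -53/12.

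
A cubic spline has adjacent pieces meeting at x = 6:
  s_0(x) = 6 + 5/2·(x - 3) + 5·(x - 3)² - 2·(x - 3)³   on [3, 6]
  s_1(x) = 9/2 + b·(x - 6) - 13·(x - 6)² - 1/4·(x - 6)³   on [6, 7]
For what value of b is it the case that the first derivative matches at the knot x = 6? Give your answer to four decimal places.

s_0'(x) = 5/2 + 10·(x - 3) - 6·(x - 3)², so s_0'(6) = -43/2. On the right, s_1'(6) = b, so b = -43/2.

-21.5000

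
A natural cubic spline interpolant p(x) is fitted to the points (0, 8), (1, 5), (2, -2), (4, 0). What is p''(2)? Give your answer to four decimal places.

9.3913

Put m_i = p'' at the i-th knot. Here h = (1, 1, 2) and Δ = (-3, -7, 1), so the interior equations h_(i-1)·m_(i-1) + 2(h_(i-1)+h_i)·m_i + h_i·m_(i+1) = 6(Δ_i − Δ_(i-1)) read
  1·m_0 + 4·m_1 + 1·m_2 = 6(Δ_1 - Δ_0) = -24
  1·m_1 + 6·m_2 + 2·m_3 = 6(Δ_2 - Δ_1) = 48
Natural end conditions: m_0 = m_3 = 0.
Hence m_0 = 0, m_1 = -192/23, m_2 = 216/23, m_3 = 0.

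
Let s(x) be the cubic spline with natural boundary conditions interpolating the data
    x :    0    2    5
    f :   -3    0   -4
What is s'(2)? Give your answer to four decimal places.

0.3667

Write σ_i for s''(x_i). With h_i = 2, 3 and divided differences Δ_i = 3/2, -4/3, the continuity of s' gives the tridiagonal system
  2·σ_0 + 10·σ_1 + 3·σ_2 = 6(Δ_1 - Δ_0) = -17
Natural end conditions: σ_0 = σ_2 = 0.
Solving the tridiagonal system: σ_0 = 0, σ_1 = -17/10, σ_2 = 0.
On [2, 5], s'(x) = b_1 + 2c_1·(x - 2) + 3d_1·(x - 2)² with b_1 = Δ_1 - h_1(2σ_1 + σ_2)/6 = 11/30, c_1 = σ_1/2 = -17/20, d_1 = (σ_2 - σ_1)/(6h_1) = 17/180. So s'(2) = 11/30.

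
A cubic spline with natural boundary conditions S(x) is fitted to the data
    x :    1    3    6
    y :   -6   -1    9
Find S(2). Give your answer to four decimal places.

With M_i denoting the second derivative at x_i, h_i = 2, 3, and Δ_i = (y_(i+1) − y_i)/h_i = 5/2, 10/3:
  2·M_0 + 10·M_1 + 3·M_2 = 6(Δ_1 - Δ_0) = 5
Natural end conditions: M_0 = M_2 = 0.
Hence M_0 = 0, M_1 = 1/2, M_2 = 0.
On [1, 3], S(x) = -6 + 7/3·(x - 1) + 0·(x - 1)² + 1/24·(x - 1)³.
With (x - 1) = 1: S(2) = -29/8.

-3.6250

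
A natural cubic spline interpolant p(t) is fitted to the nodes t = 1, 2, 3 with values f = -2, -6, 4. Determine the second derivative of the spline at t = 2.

21

Write M_i for p''(x_i). With h_i = 1, 1 and divided differences Δ_i = -4, 10, the continuity of p' gives the tridiagonal system
  1·M_0 + 4·M_1 + 1·M_2 = 6(Δ_1 - Δ_0) = 84
Natural end conditions: M_0 = M_2 = 0.
Hence M_0 = 0, M_1 = 21, M_2 = 0.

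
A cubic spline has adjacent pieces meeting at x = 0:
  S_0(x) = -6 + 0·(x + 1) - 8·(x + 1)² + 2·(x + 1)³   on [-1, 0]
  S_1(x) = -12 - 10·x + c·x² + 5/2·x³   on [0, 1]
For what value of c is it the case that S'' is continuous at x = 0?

-2

S_0''(x) = -16 + 12·(x + 1), so S_0''(0) = -4. On the right, S_1''(0) = 2c, so c = -2.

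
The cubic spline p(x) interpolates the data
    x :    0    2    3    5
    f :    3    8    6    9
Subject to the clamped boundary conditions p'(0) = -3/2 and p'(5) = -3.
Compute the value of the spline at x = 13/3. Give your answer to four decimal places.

9.0139

Write m_i for p''(x_i). With h_i = 2, 1, 2 and divided differences Δ_i = 5/2, -2, 3/2, the continuity of p' gives the tridiagonal system
  2·m_0 + 6·m_1 + 1·m_2 = 6(Δ_1 - Δ_0) = -27
  1·m_1 + 6·m_2 + 2·m_3 = 6(Δ_2 - Δ_1) = 21
Clamped end conditions give two more equations: 2h_0·m_0 + h_0·m_1 = 6(Δ_0 - p'(0)) = 24 and h_2·m_2 + 2h_2·m_3 = 6(p'(5) - Δ_2) = -27.
Solving the tridiagonal system: m_0 = 345/32, m_1 = -153/16, m_2 = 141/16, m_3 = -357/32.
On [3, 5], p(x) = 6 - 21/32·(x - 3) + 141/32·(x - 3)² - 213/128·(x - 3)³.
With (x - 3) = 4/3: p(13/3) = 649/72.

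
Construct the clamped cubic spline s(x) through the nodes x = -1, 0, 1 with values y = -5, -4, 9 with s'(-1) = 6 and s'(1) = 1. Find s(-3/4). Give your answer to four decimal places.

Let m_i = s''(x_i). Step sizes h_i = 1, 1; slopes of the chords Δ_i = (y_(i+1) - y_i)/h_i = 1, 13.
  1·m_0 + 4·m_1 + 1·m_2 = 6(Δ_1 - Δ_0) = 72
Clamped end conditions give two more equations: 2h_0·m_0 + h_0·m_1 = 6(Δ_0 - s'(-1)) = -30 and h_1·m_1 + 2h_1·m_2 = 6(s'(1) - Δ_1) = -72.
Hence m_0 = -71/2, m_1 = 41, m_2 = -113/2.
On [-1, 0], s(x) = -5 + 6·(x + 1) - 71/4·(x + 1)² + 51/4·(x + 1)³.
With (x + 1) = 1/4: s(-3/4) = -1129/256.

-4.4102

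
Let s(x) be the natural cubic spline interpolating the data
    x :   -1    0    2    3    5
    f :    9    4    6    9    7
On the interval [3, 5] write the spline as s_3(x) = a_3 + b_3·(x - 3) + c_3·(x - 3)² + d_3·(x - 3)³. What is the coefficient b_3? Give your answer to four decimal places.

Write m_i for s''(x_i). With h_i = 1, 2, 1, 2 and divided differences Δ_i = -5, 1, 3, -1, the continuity of s' gives the tridiagonal system
  1·m_0 + 6·m_1 + 2·m_2 = 6(Δ_1 - Δ_0) = 36
  2·m_1 + 6·m_2 + 1·m_3 = 6(Δ_2 - Δ_1) = 12
  1·m_2 + 6·m_3 + 2·m_4 = 6(Δ_3 - Δ_2) = -24
Natural end conditions: m_0 = m_4 = 0.
Hence m_0 = 0, m_1 = 178/31, m_2 = 24/31, m_3 = -128/31, m_4 = 0.
On [3, 5], with s_3(x) = a_3 + b_3·(x - 3) + c_3·(x - 3)² + d_3·(x - 3)³: c_3 = m_3/2 = -64/31, d_3 = (m_4 - m_3)/(6h_3) = 32/93, b_3 = Δ_3 - h_3(2m_3 + m_4)/6 = 163/93.

1.7527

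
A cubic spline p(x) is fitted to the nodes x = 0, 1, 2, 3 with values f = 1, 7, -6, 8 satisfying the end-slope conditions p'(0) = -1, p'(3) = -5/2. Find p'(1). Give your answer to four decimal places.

-5.7000

Put M_i = p'' at the i-th knot. Here h = (1, 1, 1) and Δ = (6, -13, 14), so the interior equations h_(i-1)·M_(i-1) + 2(h_(i-1)+h_i)·M_i + h_i·M_(i+1) = 6(Δ_i − Δ_(i-1)) read
  1·M_0 + 4·M_1 + 1·M_2 = 6(Δ_1 - Δ_0) = -114
  1·M_1 + 4·M_2 + 1·M_3 = 6(Δ_2 - Δ_1) = 162
Clamped end conditions give two more equations: 2h_0·M_0 + h_0·M_1 = 6(Δ_0 - p'(0)) = 42 and h_2·M_2 + 2h_2·M_3 = 6(p'(3) - Δ_2) = -99.
Solving: M_0 = 257/5, M_1 = -304/5, M_2 = 389/5, M_3 = -442/5.
On [1, 2], p'(x) = b_1 + 2c_1·(x - 1) + 3d_1·(x - 1)² with b_1 = Δ_1 - h_1(2M_1 + M_2)/6 = -57/10, c_1 = M_1/2 = -152/5, d_1 = (M_2 - M_1)/(6h_1) = 231/10. So p'(1) = -57/10.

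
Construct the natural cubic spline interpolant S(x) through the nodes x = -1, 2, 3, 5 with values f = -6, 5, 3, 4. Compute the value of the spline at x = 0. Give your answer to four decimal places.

Let M_i = S''(x_i). Step sizes h_i = 3, 1, 2; slopes of the chords Δ_i = (y_(i+1) - y_i)/h_i = 11/3, -2, 1/2.
  3·M_0 + 8·M_1 + 1·M_2 = 6(Δ_1 - Δ_0) = -34
  1·M_1 + 6·M_2 + 2·M_3 = 6(Δ_2 - Δ_1) = 15
Natural end conditions: M_0 = M_3 = 0.
Solving: M_0 = 0, M_1 = -219/47, M_2 = 154/47, M_3 = 0.
On [-1, 2], S(x) = -6 + 1691/282·(x + 1) + 0·(x + 1)² - 73/282·(x + 1)³.
With (x + 1) = 1: S(0) = -37/141.

-0.2624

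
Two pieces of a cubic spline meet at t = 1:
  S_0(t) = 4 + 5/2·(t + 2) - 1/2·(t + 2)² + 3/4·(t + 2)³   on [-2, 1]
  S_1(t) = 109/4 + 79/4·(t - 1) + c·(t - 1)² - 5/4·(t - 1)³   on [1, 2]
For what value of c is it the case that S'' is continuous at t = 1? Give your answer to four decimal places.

6.2500

S_0''(t) = -1 + 9/2·(t + 2), so S_0''(1) = 25/2. On the right, S_1''(1) = 2c, so c = 25/4.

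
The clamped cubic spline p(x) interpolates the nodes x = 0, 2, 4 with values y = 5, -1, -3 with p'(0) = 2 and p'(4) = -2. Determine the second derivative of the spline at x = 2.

Let σ_i = p''(x_i). Step sizes h_i = 2, 2; slopes of the chords Δ_i = (y_(i+1) - y_i)/h_i = -3, -1.
  2·σ_0 + 8·σ_1 + 2·σ_2 = 6(Δ_1 - Δ_0) = 12
Clamped end conditions give two more equations: 2h_0·σ_0 + h_0·σ_1 = 6(Δ_0 - p'(0)) = -30 and h_1·σ_1 + 2h_1·σ_2 = 6(p'(4) - Δ_1) = -6.
Solving the tridiagonal system: σ_0 = -10, σ_1 = 5, σ_2 = -4.

5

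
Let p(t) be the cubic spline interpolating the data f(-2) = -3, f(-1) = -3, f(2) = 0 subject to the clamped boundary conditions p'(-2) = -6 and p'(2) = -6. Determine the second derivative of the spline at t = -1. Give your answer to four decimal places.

With σ_i denoting the second derivative at x_i, h_i = 1, 3, and Δ_i = (y_(i+1) − y_i)/h_i = 0, 1:
  1·σ_0 + 8·σ_1 + 3·σ_2 = 6(Δ_1 - Δ_0) = 6
Clamped end conditions give two more equations: 2h_0·σ_0 + h_0·σ_1 = 6(Δ_0 - p'(-2)) = 36 and h_1·σ_1 + 2h_1·σ_2 = 6(p'(2) - Δ_1) = -42.
Solving the tridiagonal system: σ_0 = 69/4, σ_1 = 3/2, σ_2 = -31/4.

1.5000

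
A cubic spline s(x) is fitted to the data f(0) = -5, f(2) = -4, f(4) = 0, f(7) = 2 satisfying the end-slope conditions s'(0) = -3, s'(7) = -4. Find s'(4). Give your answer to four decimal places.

Put m_i = s'' at the i-th knot. Here h = (2, 2, 3) and Δ = (1/2, 2, 2/3), so the interior equations h_(i-1)·m_(i-1) + 2(h_(i-1)+h_i)·m_i + h_i·m_(i+1) = 6(Δ_i − Δ_(i-1)) read
  2·m_0 + 8·m_1 + 2·m_2 = 6(Δ_1 - Δ_0) = 9
  2·m_1 + 10·m_2 + 3·m_3 = 6(Δ_2 - Δ_1) = -8
Clamped end conditions give two more equations: 2h_0·m_0 + h_0·m_1 = 6(Δ_0 - s'(0)) = 21 and h_2·m_2 + 2h_2·m_3 = 6(s'(7) - Δ_2) = -28.
Hence m_0 = 405/74, m_1 = -33/74, m_2 = 30/37, m_3 = -563/111.
On [4, 7], s'(x) = b_2 + 2c_2·(x - 4) + 3d_2·(x - 4)² with b_2 = Δ_2 - h_2(2m_2 + m_3)/6 = 177/74, c_2 = m_2/2 = 15/37, d_2 = (m_3 - m_2)/(6h_2) = -653/1998. So s'(4) = 177/74.

2.3919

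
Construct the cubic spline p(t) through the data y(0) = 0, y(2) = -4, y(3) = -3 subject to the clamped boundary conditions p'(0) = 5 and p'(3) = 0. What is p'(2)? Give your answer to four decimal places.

Put m_i = p'' at the i-th knot. Here h = (2, 1) and Δ = (-2, 1), so the interior equations h_(i-1)·m_(i-1) + 2(h_(i-1)+h_i)·m_i + h_i·m_(i+1) = 6(Δ_i − Δ_(i-1)) read
  2·m_0 + 6·m_1 + 1·m_2 = 6(Δ_1 - Δ_0) = 18
Clamped end conditions give two more equations: 2h_0·m_0 + h_0·m_1 = 6(Δ_0 - p'(0)) = -42 and h_1·m_1 + 2h_1·m_2 = 6(p'(3) - Δ_1) = -6.
Solving: m_0 = -91/6, m_1 = 28/3, m_2 = -23/3.
On [2, 3], p'(t) = b_1 + 2c_1·(t - 2) + 3d_1·(t - 2)² with b_1 = Δ_1 - h_1(2m_1 + m_2)/6 = -5/6, c_1 = m_1/2 = 14/3, d_1 = (m_2 - m_1)/(6h_1) = -17/6. So p'(2) = -5/6.

-0.8333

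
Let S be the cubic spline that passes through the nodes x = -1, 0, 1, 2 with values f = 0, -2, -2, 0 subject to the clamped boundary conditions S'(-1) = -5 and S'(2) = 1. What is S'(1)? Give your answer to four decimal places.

With M_i denoting the second derivative at x_i, h_i = 1, 1, 1, and Δ_i = (y_(i+1) − y_i)/h_i = -2, 0, 2:
  1·M_0 + 4·M_1 + 1·M_2 = 6(Δ_1 - Δ_0) = 12
  1·M_1 + 4·M_2 + 1·M_3 = 6(Δ_2 - Δ_1) = 12
Clamped end conditions give two more equations: 2h_0·M_0 + h_0·M_1 = 6(Δ_0 - S'(-1)) = 18 and h_2·M_2 + 2h_2·M_3 = 6(S'(2) - Δ_2) = -6.
Solving the tridiagonal system: M_0 = 46/5, M_1 = -2/5, M_2 = 22/5, M_3 = -26/5.
On [1, 2], S'(x) = b_2 + 2c_2·(x - 1) + 3d_2·(x - 1)² with b_2 = Δ_2 - h_2(2M_2 + M_3)/6 = 7/5, c_2 = M_2/2 = 11/5, d_2 = (M_3 - M_2)/(6h_2) = -8/5. So S'(1) = 7/5.

1.4000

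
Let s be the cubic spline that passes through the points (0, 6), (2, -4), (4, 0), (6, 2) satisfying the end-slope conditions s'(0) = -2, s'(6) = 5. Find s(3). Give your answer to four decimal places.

With M_i denoting the second derivative at x_i, h_i = 2, 2, 2, and Δ_i = (y_(i+1) − y_i)/h_i = -5, 2, 1:
  2·M_0 + 8·M_1 + 2·M_2 = 6(Δ_1 - Δ_0) = 42
  2·M_1 + 8·M_2 + 2·M_3 = 6(Δ_2 - Δ_1) = -6
Clamped end conditions give two more equations: 2h_0·M_0 + h_0·M_1 = 6(Δ_0 - s'(0)) = -18 and h_2·M_2 + 2h_2·M_3 = 6(s'(6) - Δ_2) = 24.
Hence M_0 = -133/15, M_1 = 131/15, M_2 = -76/15, M_3 = 128/15.
On [2, 4], s(t) = -4 - 32/15·(t - 2) + 131/30·(t - 2)² - 23/20·(t - 2)³.
With (t - 2) = 1: s(3) = -35/12.

-2.9167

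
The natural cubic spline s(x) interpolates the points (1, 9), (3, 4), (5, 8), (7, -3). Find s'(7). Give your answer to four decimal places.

-7.8000

With M_i denoting the second derivative at x_i, h_i = 2, 2, 2, and Δ_i = (y_(i+1) − y_i)/h_i = -5/2, 2, -11/2:
  2·M_0 + 8·M_1 + 2·M_2 = 6(Δ_1 - Δ_0) = 27
  2·M_1 + 8·M_2 + 2·M_3 = 6(Δ_2 - Δ_1) = -45
Natural end conditions: M_0 = M_3 = 0.
Solving the tridiagonal system: M_0 = 0, M_1 = 51/10, M_2 = -69/10, M_3 = 0.
On [5, 7], s'(x) = b_2 + 2c_2·(x - 5) + 3d_2·(x - 5)² with b_2 = Δ_2 - h_2(2M_2 + M_3)/6 = -9/10, c_2 = M_2/2 = -69/20, d_2 = (M_3 - M_2)/(6h_2) = 23/40. So s'(7) = -39/5.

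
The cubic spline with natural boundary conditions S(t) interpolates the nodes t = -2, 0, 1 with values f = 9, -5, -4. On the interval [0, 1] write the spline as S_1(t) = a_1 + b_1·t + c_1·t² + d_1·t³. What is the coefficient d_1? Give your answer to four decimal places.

-1.3333

Let M_i = S''(x_i). Step sizes h_i = 2, 1; slopes of the chords Δ_i = (y_(i+1) - y_i)/h_i = -7, 1.
  2·M_0 + 6·M_1 + 1·M_2 = 6(Δ_1 - Δ_0) = 48
Natural end conditions: M_0 = M_2 = 0.
Forward elimination and back-substitution give M_0 = 0, M_1 = 8, M_2 = 0.
On [0, 1], with S_1(t) = a_1 + b_1·t + c_1·t² + d_1·t³: c_1 = M_1/2 = 4, d_1 = (M_2 - M_1)/(6h_1) = -4/3, b_1 = Δ_1 - h_1(2M_1 + M_2)/6 = -5/3.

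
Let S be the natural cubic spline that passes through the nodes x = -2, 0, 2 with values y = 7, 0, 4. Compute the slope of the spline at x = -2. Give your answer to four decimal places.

-4.8750

Write M_i for S''(x_i). With h_i = 2, 2 and divided differences Δ_i = -7/2, 2, the continuity of S' gives the tridiagonal system
  2·M_0 + 8·M_1 + 2·M_2 = 6(Δ_1 - Δ_0) = 33
Natural end conditions: M_0 = M_2 = 0.
Hence M_0 = 0, M_1 = 33/8, M_2 = 0.
On [-2, 0], S'(x) = b_0 + 2c_0·(x + 2) + 3d_0·(x + 2)² with b_0 = Δ_0 - h_0(2M_0 + M_1)/6 = -39/8, c_0 = M_0/2 = 0, d_0 = (M_1 - M_0)/(6h_0) = 11/32. So S'(-2) = -39/8.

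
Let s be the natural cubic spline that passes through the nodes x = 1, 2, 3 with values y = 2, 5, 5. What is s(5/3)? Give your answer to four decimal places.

Put σ_i = s'' at the i-th knot. Here h = (1, 1) and Δ = (3, 0), so the interior equations h_(i-1)·σ_(i-1) + 2(h_(i-1)+h_i)·σ_i + h_i·σ_(i+1) = 6(Δ_i − Δ_(i-1)) read
  1·σ_0 + 4·σ_1 + 1·σ_2 = 6(Δ_1 - Δ_0) = -18
Natural end conditions: σ_0 = σ_2 = 0.
Solving: σ_0 = 0, σ_1 = -9/2, σ_2 = 0.
On [1, 2], s(x) = 2 + 15/4·(x - 1) + 0·(x - 1)² - 3/4·(x - 1)³.
With (x - 1) = 2/3: s(5/3) = 77/18.

4.2778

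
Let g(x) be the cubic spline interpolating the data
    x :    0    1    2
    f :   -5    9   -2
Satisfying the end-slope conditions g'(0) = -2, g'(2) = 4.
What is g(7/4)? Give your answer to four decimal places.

-0.7617

Put M_i = g'' at the i-th knot. Here h = (1, 1) and Δ = (14, -11), so the interior equations h_(i-1)·M_(i-1) + 2(h_(i-1)+h_i)·M_i + h_i·M_(i+1) = 6(Δ_i − Δ_(i-1)) read
  1·M_0 + 4·M_1 + 1·M_2 = 6(Δ_1 - Δ_0) = -150
Clamped end conditions give two more equations: 2h_0·M_0 + h_0·M_1 = 6(Δ_0 - g'(0)) = 96 and h_1·M_1 + 2h_1·M_2 = 6(g'(2) - Δ_1) = 90.
Solving: M_0 = 177/2, M_1 = -81, M_2 = 171/2.
On [1, 2], g(x) = 9 + 7/4·(x - 1) - 81/2·(x - 1)² + 111/4·(x - 1)³.
With (x - 1) = 3/4: g(7/4) = -195/256.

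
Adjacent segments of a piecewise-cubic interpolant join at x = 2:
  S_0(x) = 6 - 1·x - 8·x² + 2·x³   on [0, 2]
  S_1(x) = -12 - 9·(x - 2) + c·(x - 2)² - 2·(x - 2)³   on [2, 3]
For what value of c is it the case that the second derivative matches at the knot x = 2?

S_0''(x) = -16 + 12·x, so S_0''(2) = 8. On the right, S_1''(2) = 2c, so c = 4.

4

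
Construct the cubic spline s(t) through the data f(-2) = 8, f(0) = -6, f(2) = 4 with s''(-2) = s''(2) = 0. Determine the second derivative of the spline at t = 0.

Put M_i = s'' at the i-th knot. Here h = (2, 2) and Δ = (-7, 5), so the interior equations h_(i-1)·M_(i-1) + 2(h_(i-1)+h_i)·M_i + h_i·M_(i+1) = 6(Δ_i − Δ_(i-1)) read
  2·M_0 + 8·M_1 + 2·M_2 = 6(Δ_1 - Δ_0) = 72
Natural end conditions: M_0 = M_2 = 0.
Forward elimination and back-substitution give M_0 = 0, M_1 = 9, M_2 = 0.

9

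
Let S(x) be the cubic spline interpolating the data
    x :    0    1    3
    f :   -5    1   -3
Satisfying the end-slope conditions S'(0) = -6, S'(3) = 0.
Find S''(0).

Let M_i = S''(x_i). Step sizes h_i = 1, 2; slopes of the chords Δ_i = (y_(i+1) - y_i)/h_i = 6, -2.
  1·M_0 + 6·M_1 + 2·M_2 = 6(Δ_1 - Δ_0) = -48
Clamped end conditions give two more equations: 2h_0·M_0 + h_0·M_1 = 6(Δ_0 - S'(0)) = 72 and h_1·M_1 + 2h_1·M_2 = 6(S'(3) - Δ_1) = 12.
Solving the tridiagonal system: M_0 = 46, M_1 = -20, M_2 = 13.

46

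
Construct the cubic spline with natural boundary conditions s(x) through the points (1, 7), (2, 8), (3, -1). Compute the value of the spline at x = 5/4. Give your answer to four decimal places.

With M_i denoting the second derivative at x_i, h_i = 1, 1, and Δ_i = (y_(i+1) − y_i)/h_i = 1, -9:
  1·M_0 + 4·M_1 + 1·M_2 = 6(Δ_1 - Δ_0) = -60
Natural end conditions: M_0 = M_2 = 0.
Forward elimination and back-substitution give M_0 = 0, M_1 = -15, M_2 = 0.
On [1, 2], s(x) = 7 + 7/2·(x - 1) + 0·(x - 1)² - 5/2·(x - 1)³.
With (x - 1) = 1/4: s(5/4) = 1003/128.

7.8359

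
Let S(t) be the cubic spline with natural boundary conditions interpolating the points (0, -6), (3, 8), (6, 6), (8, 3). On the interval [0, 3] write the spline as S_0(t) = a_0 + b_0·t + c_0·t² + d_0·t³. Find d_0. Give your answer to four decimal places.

With σ_i denoting the second derivative at x_i, h_i = 3, 3, 2, and Δ_i = (y_(i+1) − y_i)/h_i = 14/3, -2/3, -3/2:
  3·σ_0 + 12·σ_1 + 3·σ_2 = 6(Δ_1 - Δ_0) = -32
  3·σ_1 + 10·σ_2 + 2·σ_3 = 6(Δ_2 - Δ_1) = -5
Natural end conditions: σ_0 = σ_3 = 0.
Solving the tridiagonal system: σ_0 = 0, σ_1 = -305/111, σ_2 = 12/37, σ_3 = 0.
On [0, 3], with S_0(t) = a_0 + b_0·t + c_0·t² + d_0·t³: c_0 = σ_0/2 = 0, d_0 = (σ_1 - σ_0)/(6h_0) = -305/1998, b_0 = Δ_0 - h_0(2σ_0 + σ_1)/6 = 447/74.

-0.1527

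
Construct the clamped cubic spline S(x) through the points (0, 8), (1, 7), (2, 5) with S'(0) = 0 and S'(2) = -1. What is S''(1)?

With σ_i denoting the second derivative at x_i, h_i = 1, 1, and Δ_i = (y_(i+1) − y_i)/h_i = -1, -2:
  1·σ_0 + 4·σ_1 + 1·σ_2 = 6(Δ_1 - Δ_0) = -6
Clamped end conditions give two more equations: 2h_0·σ_0 + h_0·σ_1 = 6(Δ_0 - S'(0)) = -6 and h_1·σ_1 + 2h_1·σ_2 = 6(S'(2) - Δ_1) = 6.
Solving the tridiagonal system: σ_0 = -2, σ_1 = -2, σ_2 = 4.

-2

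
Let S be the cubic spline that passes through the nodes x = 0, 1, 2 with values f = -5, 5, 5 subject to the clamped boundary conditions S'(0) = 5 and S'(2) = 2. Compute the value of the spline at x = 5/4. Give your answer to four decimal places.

5.7148

With M_i denoting the second derivative at x_i, h_i = 1, 1, and Δ_i = (y_(i+1) − y_i)/h_i = 10, 0:
  1·M_0 + 4·M_1 + 1·M_2 = 6(Δ_1 - Δ_0) = -60
Clamped end conditions give two more equations: 2h_0·M_0 + h_0·M_1 = 6(Δ_0 - S'(0)) = 30 and h_1·M_1 + 2h_1·M_2 = 6(S'(2) - Δ_1) = 12.
Solving: M_0 = 57/2, M_1 = -27, M_2 = 39/2.
On [1, 2], S(x) = 5 + 23/4·(x - 1) - 27/2·(x - 1)² + 31/4·(x - 1)³.
With (x - 1) = 1/4: S(5/4) = 1463/256.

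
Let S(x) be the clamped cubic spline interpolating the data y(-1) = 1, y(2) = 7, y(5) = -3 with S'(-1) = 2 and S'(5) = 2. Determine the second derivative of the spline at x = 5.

8

Write m_i for S''(x_i). With h_i = 3, 3 and divided differences Δ_i = 2, -10/3, the continuity of S' gives the tridiagonal system
  3·m_0 + 12·m_1 + 3·m_2 = 6(Δ_1 - Δ_0) = -32
Clamped end conditions give two more equations: 2h_0·m_0 + h_0·m_1 = 6(Δ_0 - S'(-1)) = 0 and h_1·m_1 + 2h_1·m_2 = 6(S'(5) - Δ_1) = 32.
Solving the tridiagonal system: m_0 = 8/3, m_1 = -16/3, m_2 = 8.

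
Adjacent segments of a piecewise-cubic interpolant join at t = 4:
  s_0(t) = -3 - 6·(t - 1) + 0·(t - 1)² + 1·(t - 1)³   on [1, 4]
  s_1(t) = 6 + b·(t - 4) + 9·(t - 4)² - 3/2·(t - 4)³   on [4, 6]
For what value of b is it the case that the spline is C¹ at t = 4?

s_0'(t) = -6 + 0·(t - 1) + 3·(t - 1)², so s_0'(4) = 21. On the right, s_1'(4) = b, so b = 21.

21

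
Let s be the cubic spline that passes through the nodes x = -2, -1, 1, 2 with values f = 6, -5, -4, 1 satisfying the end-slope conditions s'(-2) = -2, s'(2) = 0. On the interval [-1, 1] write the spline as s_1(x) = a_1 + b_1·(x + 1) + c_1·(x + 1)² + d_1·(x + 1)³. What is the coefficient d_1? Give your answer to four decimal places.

-1.2857

Write m_i for s''(x_i). With h_i = 1, 2, 1 and divided differences Δ_i = -11, 1/2, 5, the continuity of s' gives the tridiagonal system
  1·m_0 + 6·m_1 + 2·m_2 = 6(Δ_1 - Δ_0) = 69
  2·m_1 + 6·m_2 + 1·m_3 = 6(Δ_2 - Δ_1) = 27
Clamped end conditions give two more equations: 2h_0·m_0 + h_0·m_1 = 6(Δ_0 - s'(-2)) = -54 and h_2·m_2 + 2h_2·m_3 = 6(s'(2) - Δ_2) = -30.
Solving the tridiagonal system: m_0 = -1241/35, m_1 = 592/35, m_2 = 52/35, m_3 = -551/35.
On [-1, 1], with s_1(x) = a_1 + b_1·(x + 1) + c_1·(x + 1)² + d_1·(x + 1)³: c_1 = m_1/2 = 296/35, d_1 = (m_2 - m_1)/(6h_1) = -9/7, b_1 = Δ_1 - h_1(2m_1 + m_2)/6 = -789/70.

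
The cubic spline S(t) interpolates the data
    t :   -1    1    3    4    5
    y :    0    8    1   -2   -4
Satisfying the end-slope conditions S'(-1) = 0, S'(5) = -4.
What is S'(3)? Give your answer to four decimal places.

-4.4524

With M_i denoting the second derivative at x_i, h_i = 2, 2, 1, 1, and Δ_i = (y_(i+1) − y_i)/h_i = 4, -7/2, -3, -2:
  2·M_0 + 8·M_1 + 2·M_2 = 6(Δ_1 - Δ_0) = -45
  2·M_1 + 6·M_2 + 1·M_3 = 6(Δ_2 - Δ_1) = 3
  1·M_2 + 4·M_3 + 1·M_4 = 6(Δ_3 - Δ_2) = 6
Clamped end conditions give two more equations: 2h_0·M_0 + h_0·M_1 = 6(Δ_0 - S'(-1)) = 24 and h_3·M_3 + 2h_3·M_4 = 6(S'(5) - Δ_3) = -12.
Hence M_0 = 883/84, M_1 = -379/42, M_2 = 37/12, M_3 = 107/42, M_4 = -611/84.
On [3, 4], S'(t) = b_2 + 2c_2·(t - 3) + 3d_2·(t - 3)² with b_2 = Δ_2 - h_2(2M_2 + M_3)/6 = -187/42, c_2 = M_2/2 = 37/24, d_2 = (M_3 - M_2)/(6h_2) = -5/56. So S'(3) = -187/42.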